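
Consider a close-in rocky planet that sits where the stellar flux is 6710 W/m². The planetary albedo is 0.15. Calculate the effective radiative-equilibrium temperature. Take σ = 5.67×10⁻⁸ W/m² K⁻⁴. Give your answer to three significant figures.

398 K

The planet absorbs (1−α)S over its disc πR² and re-emits over 4πR², so the mean absorbed flux is (1−0.15)·6710/4 = 1426 W/m².
Set σT⁴ = 1426 → T = (1426/σ)^(1/4) = 398.2 K.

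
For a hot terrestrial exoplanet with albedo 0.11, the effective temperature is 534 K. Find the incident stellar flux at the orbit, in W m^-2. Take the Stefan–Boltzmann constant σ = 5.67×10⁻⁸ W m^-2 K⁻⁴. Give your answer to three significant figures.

Invert the energy balance for S: S = 4σT⁴/(1−α).
σT⁴ = 5.67×10⁻⁸·(534)⁴ = 4611 W m^-2.
S = 4·4611/0.89 = 20720 W m^-2.

20700 W m^-2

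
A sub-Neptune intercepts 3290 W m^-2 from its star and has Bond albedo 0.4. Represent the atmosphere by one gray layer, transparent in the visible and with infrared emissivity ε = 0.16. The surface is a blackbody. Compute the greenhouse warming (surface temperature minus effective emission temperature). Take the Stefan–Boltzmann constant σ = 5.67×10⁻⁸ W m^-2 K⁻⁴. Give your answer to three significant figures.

6.43 K

Effective emission temperature (TOA balance): σT_e⁴ = S(1−α)/4 = 493.5 W m^-2 → T_e = 305.4 K.
For a single slab of emissivity ε, T_s⁴ = 2T_e⁴/(2−ε); thus T_s = 305.4·(1.087)^(1/4) = 311.9 K.
The atmosphere warms the surface by 6.434 K.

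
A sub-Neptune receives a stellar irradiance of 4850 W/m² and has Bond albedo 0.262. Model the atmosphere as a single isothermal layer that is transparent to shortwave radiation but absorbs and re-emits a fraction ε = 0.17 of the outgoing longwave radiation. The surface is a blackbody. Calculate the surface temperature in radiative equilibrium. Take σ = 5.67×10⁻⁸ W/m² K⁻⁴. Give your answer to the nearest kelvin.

362 kelvin

The planet radiates to space at T_e = [S(1−α)/(4σ)]^(1/4) = 354.4 K.
For a single slab of emissivity ε, T_s⁴ = 2T_e⁴/(2−ε); thus T_s = 354.4·(1.093)^(1/4) = 362.4 K.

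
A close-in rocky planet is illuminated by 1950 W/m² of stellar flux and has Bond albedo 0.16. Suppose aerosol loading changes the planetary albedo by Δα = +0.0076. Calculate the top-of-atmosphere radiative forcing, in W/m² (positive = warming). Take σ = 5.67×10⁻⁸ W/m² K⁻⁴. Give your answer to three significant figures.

-3.71 W/m²

The change in absorbed flux is Δ[S(1−α)/4] = −SΔα/4 = -3.705 W/m².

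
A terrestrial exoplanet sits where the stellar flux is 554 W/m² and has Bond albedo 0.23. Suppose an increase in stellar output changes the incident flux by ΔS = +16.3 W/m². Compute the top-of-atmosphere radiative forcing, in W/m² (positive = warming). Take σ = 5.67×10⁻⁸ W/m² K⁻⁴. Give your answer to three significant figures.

3.14 W/m²

TOA radiative forcing: ΔF = (1−α)ΔS/4 = 0.77·(+16.3)/4 = 3.138 W/m².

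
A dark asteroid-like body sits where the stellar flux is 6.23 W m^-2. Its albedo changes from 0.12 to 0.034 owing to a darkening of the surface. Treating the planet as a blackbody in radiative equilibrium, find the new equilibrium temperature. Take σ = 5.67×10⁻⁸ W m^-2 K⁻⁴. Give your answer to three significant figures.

71.8 kelvin

T₂ = [S(1−α₂)/(4σ)]^(1/4) = [6.230·0.966/(4σ)]^(1/4) = 71.77 K.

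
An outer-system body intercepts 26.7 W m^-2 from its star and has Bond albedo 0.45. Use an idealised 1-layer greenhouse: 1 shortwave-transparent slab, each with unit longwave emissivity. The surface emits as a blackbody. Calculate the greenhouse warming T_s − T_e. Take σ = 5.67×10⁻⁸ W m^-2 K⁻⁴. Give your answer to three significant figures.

17.0 K

The effective emission temperature is T_e = [S(1−α)/(4σ)]^¼ = 89.70 K.
Surface: T_s = (2)^¼·T_e = 106.7 K.
Warming: T_s − T_e = 16.97 K.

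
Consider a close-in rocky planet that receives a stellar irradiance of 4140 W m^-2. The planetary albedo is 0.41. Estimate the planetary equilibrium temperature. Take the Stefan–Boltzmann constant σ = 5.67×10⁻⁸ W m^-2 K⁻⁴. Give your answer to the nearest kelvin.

322 K

Absorbed flux (global mean): S(1−α)/4 = 4140·0.59/4 = 610.7 W m^-2.
Set σT⁴ = 610.7 → T = (610.7/σ)^(1/4) = 322.1 K.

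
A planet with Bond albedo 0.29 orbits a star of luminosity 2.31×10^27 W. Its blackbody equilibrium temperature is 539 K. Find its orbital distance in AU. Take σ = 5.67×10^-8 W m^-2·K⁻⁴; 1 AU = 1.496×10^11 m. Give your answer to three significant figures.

Required flux: S = 4σT⁴/(1−α) = 26960 W m^-2.
Then d = [L/(4πS)]^(1/2) = 8.257×10^10 m, i.e. 0.5519 AU.

0.552 AU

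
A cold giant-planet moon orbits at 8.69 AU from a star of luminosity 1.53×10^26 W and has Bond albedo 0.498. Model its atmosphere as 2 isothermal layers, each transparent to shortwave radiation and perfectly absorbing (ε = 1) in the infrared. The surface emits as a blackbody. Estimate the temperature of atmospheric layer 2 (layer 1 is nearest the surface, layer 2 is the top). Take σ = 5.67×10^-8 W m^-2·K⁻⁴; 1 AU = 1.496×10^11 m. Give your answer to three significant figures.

63.2 K

d = 8.69 × 1.496×10^11 m = 1.300×10^12 m.
Flux at the orbit: S = L/(4πd²) = 1.53×10^26/(4π·(1.30×10^12)²) = 7.204 W m^-2.
OLR = S(1−α)/4 = 0.9041 W m^-2; the top layer radiates at T_e = 63.19 K.
In the N-layer model, layer k (counted from the surface) has T_k = (N+1−k)^(1/4)·T_e.
With k = 2: T_2 = (2+1−2)^¼·63.19 K = 63.19 K.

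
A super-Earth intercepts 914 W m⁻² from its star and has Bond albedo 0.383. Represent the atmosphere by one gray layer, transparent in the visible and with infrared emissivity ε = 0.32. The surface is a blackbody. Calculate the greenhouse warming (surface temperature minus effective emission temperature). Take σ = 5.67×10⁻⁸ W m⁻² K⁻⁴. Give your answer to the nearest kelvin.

At the top of the atmosphere, σT_e⁴ = S(1−α)/4 = 141.0 W m⁻², giving T_e = 223.3 K.
Surface balance with a leaky layer gives σT_s⁴ = σT_e⁴·2/(2−ε), so T_s = T_e·[2/(2−0.32)]^(1/4) = 233.3 K.
Greenhouse warming: T_s − T_e = 9.949 K.

10 K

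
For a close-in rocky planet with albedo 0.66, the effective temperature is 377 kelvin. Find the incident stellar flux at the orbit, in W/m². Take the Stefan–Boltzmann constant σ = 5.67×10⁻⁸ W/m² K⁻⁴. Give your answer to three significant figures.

Invert the energy balance for S: S = 4σT⁴/(1−α).
σT⁴ = 5.67×10⁻⁸·(377)⁴ = 1145 W/m².
S = 4·1145/0.34 = 13480 W/m².

13500 W/m²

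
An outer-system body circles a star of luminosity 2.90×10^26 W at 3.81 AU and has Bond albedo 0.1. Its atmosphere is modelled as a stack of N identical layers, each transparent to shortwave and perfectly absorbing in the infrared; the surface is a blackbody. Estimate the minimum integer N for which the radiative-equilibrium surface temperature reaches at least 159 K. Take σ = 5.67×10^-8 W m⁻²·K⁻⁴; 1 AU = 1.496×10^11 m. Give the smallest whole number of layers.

d = 3.81 × 1.496×10^11 m = 5.700×10^11 m.
Flux at the orbit: S = L/(4πd²) = 2.90×10^26/(4π·(5.70×10^11)²) = 71.04 W m⁻².
The effective emission temperature is T_e = [S(1−α)/(4σ)]^¼ = 129.6 K.
Need (N+1)T_e⁴ ≥ T_s⁴, i.e. N+1 ≥ (159/129.6)⁴ = 2.267.
So N ≥ 1.267; the smallest integer is N = 2.

2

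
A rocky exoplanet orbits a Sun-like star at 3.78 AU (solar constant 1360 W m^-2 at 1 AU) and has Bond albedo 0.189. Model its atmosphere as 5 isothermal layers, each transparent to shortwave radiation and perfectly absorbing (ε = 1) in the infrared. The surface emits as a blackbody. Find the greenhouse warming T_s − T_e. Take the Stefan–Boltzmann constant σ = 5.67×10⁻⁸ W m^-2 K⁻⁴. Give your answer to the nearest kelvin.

Flux at the orbit: S = 1360/(3.78)² = 95.18 W m^-2.
Top-of-atmosphere balance: σT_e⁴ = S(1−α)/4 = 19.30 W m^-2 → T_e = 135.8 K.
T_s = (N+1)^(1/4)·T_e = 212.6 K.
So the greenhouse effect raises the surface by 212.6 − 135.8 = 76.75 K.

77 kelvin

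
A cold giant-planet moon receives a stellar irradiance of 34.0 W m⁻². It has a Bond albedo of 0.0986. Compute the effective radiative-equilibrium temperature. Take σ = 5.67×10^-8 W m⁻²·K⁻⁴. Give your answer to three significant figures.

The planet absorbs (1−α)S over its disc πR² and re-emits over 4πR², so the mean absorbed flux is (1−0.0986)·34.00/4 = 7.662 W m⁻².
In equilibrium σT⁴ equals this, so T = 107.8 K.

108 K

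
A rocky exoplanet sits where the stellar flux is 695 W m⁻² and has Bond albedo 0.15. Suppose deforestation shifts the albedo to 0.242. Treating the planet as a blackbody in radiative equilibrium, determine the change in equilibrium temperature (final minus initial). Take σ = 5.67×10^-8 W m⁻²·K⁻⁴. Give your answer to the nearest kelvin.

With α = 0.15, T₁ = 225.9 K.
Final:   T₂ = [S(1−0.242)/(4σ)]^(1/4) = 219.5 K.
Change: 219.5 − 225.9 = -6.378 K.

-6 K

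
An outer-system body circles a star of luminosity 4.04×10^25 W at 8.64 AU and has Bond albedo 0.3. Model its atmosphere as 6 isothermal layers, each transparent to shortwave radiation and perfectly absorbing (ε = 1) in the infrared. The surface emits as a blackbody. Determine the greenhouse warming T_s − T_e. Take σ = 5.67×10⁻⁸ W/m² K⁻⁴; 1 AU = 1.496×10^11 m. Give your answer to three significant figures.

Orbital distance: d = 8.64 AU = 1.293×10^12 m.
Flux at the orbit: S = L/(4πd²) = 4.04×10^25/(4π·(1.29×10^12)²) = 1.924 W/m².
OLR = S(1−α)/4 = 0.3368 W/m²; the top layer radiates at T_e = 49.37 K.
Surface: T_s = (7)^¼·T_e = 80.30 K.
So the greenhouse effect raises the surface by 80.30 − 49.37 = 30.93 K.

30.9 K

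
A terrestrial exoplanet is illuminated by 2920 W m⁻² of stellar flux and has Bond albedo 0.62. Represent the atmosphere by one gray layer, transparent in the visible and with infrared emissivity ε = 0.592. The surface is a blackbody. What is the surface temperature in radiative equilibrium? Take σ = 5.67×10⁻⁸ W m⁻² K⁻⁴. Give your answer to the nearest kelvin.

The planet radiates to space at T_e = [S(1−α)/(4σ)]^(1/4) = 264.5 K.
Surface balance with a leaky layer gives σT_s⁴ = σT_e⁴·2/(2−ε), so T_s = T_e·[2/(2−0.592)]^(1/4) = 288.7 K.

289 K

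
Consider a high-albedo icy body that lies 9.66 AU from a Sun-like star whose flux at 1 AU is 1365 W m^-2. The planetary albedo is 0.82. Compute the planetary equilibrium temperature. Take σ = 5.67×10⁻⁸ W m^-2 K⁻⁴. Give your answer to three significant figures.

Flux at the orbit: S = 1365/(9.66)² = 14.63 W m^-2.
The planet absorbs (1−α)S over its disc πR² and re-emits over 4πR², so the mean absorbed flux is (1−0.82)·14.63/4 = 0.6583 W m^-2.
Balancing against σT⁴: T = (0.6583/5.67×10⁻⁸)^(1/4) = 58.37 K.

58.4 K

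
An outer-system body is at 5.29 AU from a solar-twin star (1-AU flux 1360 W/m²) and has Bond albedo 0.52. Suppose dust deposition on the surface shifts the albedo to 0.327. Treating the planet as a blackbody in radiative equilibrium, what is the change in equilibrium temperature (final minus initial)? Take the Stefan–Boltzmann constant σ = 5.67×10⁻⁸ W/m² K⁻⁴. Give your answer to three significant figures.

8.88 K

Irradiance scales as 1/d², so S = 1360 W/m² × (1/5.29)² = 48.60 W/m².
Initial: T₁ = [S(1−0.52)/(4σ)]^(1/4) = 100.7 K.
After:  T₂ = [48.60·0.673/(4σ)]^(1/4) = 109.6 K.
Change: 109.6 − 100.7 = 8.878 K.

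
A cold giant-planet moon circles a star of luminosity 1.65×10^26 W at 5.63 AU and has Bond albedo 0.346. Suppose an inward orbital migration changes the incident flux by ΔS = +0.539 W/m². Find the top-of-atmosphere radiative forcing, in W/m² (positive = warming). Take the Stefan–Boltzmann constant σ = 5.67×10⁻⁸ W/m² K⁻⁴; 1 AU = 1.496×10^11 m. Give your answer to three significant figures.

0.0881 W/m²

d = 5.63 × 1.496×10^11 m = 8.422×10^11 m.
Flux at the orbit: S = L/(4πd²) = 1.65×10^26/(4π·(8.42×10^11)²) = 18.51 W/m².
ΔF = Δ[S(1−α)]/4 = (1−0.346)·+0.539/4 = 0.08813 W/m².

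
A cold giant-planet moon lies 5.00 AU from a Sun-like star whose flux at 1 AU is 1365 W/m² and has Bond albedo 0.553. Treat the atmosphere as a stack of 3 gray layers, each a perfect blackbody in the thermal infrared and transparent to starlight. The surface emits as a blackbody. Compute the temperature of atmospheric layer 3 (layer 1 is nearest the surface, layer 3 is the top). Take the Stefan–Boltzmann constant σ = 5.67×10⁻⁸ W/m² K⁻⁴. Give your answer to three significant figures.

Irradiance scales as 1/d², so S = 1365 W/m² × (1/5.00)² = 54.60 W/m².
OLR = S(1−α)/4 = 6.102 W/m²; the top layer radiates at T_e = 101.9 K.
Each opaque layer satisfies 2T_j⁴ = T_{j−1}⁴ + T_{j+1}⁴, giving T_k⁴ = (N+1−k)T_e⁴.
With k = 3: T_3 = (3+1−3)^¼·101.9 K = 101.9 K.

102 K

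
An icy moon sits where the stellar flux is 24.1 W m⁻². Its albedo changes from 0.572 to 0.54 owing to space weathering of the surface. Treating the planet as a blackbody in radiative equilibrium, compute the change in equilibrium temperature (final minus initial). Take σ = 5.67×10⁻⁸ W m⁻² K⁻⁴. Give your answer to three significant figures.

1.49 K

Before: T₁ = [24.10·0.428/(4σ)]^(1/4) = 82.12 K.
After:  T₂ = [24.10·0.46/(4σ)]^(1/4) = 83.61 K.
ΔT = T₂ − T₁ = 1.494 K.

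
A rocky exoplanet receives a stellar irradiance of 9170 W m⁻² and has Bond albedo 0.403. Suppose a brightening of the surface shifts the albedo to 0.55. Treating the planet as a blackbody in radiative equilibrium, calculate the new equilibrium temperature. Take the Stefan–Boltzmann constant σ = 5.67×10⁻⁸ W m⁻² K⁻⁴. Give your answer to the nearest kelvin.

367 kelvin

With the new albedo, S(1−α₂)/4 = 1032 W m⁻², so T₂ = 367.3 K.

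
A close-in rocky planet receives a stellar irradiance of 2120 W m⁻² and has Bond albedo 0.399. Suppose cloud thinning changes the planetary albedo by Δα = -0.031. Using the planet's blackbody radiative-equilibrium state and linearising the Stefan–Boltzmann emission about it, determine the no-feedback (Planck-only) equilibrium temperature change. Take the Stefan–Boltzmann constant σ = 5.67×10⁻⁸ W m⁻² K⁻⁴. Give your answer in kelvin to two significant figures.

3.5 K

The baseline emission temperature is T_e = 273.8 K.
The change in absorbed flux is Δ[S(1−α)/4] = −SΔα/4 = 16.43 W m⁻².
The Planck feedback parameter is 4σT_e³ = 4.654 W m⁻²/K.
So ΔT₀ = 16.43/4.654 = 3.53 K.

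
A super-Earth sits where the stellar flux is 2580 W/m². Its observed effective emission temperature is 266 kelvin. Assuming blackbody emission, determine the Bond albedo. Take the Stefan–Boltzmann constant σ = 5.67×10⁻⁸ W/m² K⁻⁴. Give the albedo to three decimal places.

Energy balance: S(1−α)/4 = σT⁴, so 1−α = 4σT⁴/S.
4σT⁴ = 4·5.67×10⁻⁸·(266)⁴ = 1135 W/m².
1−α = 1135/2580 = 0.4401, so α = 0.5599.

0.560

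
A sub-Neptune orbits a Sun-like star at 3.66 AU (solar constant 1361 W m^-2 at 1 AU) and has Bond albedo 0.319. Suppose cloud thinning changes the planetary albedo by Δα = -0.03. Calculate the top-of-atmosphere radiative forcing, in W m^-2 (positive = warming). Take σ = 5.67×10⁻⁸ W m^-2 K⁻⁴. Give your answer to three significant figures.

0.762 W m^-2

Flux at the orbit: S = 1361/(3.66)² = 101.6 W m^-2.
TOA radiative forcing: ΔF = −S·Δα/4 = −101.6·(-0.03)/4 = 0.7620 W m^-2.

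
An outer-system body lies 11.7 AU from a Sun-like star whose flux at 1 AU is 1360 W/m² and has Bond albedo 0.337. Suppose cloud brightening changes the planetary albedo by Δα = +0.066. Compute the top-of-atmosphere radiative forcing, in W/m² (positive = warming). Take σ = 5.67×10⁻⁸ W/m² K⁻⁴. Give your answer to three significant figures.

-0.164 W/m²

Flux at the orbit: S = 1360/(11.7)² = 9.935 W/m².
TOA radiative forcing: ΔF = −S·Δα/4 = −9.935·(+0.066)/4 = -0.1639 W/m².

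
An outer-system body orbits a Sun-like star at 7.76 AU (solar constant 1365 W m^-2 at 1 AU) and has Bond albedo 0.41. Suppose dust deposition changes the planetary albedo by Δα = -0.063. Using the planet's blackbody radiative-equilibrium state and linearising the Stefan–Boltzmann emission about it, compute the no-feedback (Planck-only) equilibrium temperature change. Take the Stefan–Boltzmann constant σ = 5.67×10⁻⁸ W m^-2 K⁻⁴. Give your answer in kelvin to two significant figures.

2.3 kelvin

By the inverse-square law, S = 1365/7.76² = 22.67 W m^-2.
The baseline emission temperature is T_e = 87.63 K.
ΔF = −(S/4)Δα = −(22.67/4)×(-0.063) = 0.3570 W m^-2.
The Planck feedback parameter is 4σT_e³ = 0.1526 W m^-2/K.
ΔT₀ = ΔF/λ_P = 0.3570/0.1526 = 2.34 K.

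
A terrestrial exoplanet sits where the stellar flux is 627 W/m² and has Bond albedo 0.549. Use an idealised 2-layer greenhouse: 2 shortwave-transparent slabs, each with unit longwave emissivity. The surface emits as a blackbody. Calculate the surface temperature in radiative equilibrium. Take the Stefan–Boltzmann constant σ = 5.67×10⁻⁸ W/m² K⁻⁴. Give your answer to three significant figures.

OLR = S(1−α)/4 = 70.69 W/m²; the top layer radiates at T_e = 187.9 K.
With N = 2 opaque layers, T_s = (N+1)^(1/4)·T_e = 3^(1/4)·187.9 = 247.3 K.

247 kelvin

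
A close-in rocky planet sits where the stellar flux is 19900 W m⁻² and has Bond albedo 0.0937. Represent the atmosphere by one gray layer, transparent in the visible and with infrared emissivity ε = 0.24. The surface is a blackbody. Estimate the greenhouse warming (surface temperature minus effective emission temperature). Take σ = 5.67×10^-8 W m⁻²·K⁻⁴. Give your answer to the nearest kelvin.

17 kelvin

At the top of the atmosphere, σT_e⁴ = S(1−α)/4 = 4509 W m⁻², giving T_e = 531.0 K.
Surface balance with a leaky layer gives σT_s⁴ = σT_e⁴·2/(2−ε), so T_s = T_e·[2/(2−0.24)]^(1/4) = 548.3 K.
T_s − T_e = 548.3 − 531.0 = 17.24 K.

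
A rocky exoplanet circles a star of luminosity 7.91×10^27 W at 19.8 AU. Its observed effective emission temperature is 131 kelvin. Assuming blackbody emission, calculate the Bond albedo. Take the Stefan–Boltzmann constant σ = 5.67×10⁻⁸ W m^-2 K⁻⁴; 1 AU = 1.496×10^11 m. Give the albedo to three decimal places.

0.069

Orbital distance: d = 19.8 AU = 2.962×10^12 m.
Flux at the orbit: S = L/(4πd²) = 7.91×10^27/(4π·(2.96×10^12)²) = 71.74 W m^-2.
Energy balance: S(1−α)/4 = σT⁴, so 1−α = 4σT⁴/S.
σT⁴ = 16.70 W m^-2, so 4σT⁴ = 66.79 W m^-2.
1−α = 66.79/71.74 = 0.9310, so α = 0.0690.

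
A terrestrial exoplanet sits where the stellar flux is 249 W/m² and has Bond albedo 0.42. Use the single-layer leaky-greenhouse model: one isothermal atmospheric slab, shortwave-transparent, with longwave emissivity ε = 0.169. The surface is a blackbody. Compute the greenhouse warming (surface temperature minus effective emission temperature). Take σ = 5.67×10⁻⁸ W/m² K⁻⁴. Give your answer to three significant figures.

3.55 K

The planet radiates to space at T_e = [S(1−α)/(4σ)]^(1/4) = 158.9 K.
For a single slab of emissivity ε, T_s⁴ = 2T_e⁴/(2−ε); thus T_s = 158.9·(1.092)^(1/4) = 162.4 K.
Greenhouse warming: T_s − T_e = 3.545 K.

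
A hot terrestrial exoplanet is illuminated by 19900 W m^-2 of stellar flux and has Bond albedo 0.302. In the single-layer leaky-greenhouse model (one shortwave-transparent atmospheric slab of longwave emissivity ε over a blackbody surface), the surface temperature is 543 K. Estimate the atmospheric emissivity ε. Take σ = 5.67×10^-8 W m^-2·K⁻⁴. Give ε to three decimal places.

Effective temperature: T_e = [S(1−α)/(4σ)]^(1/4) = 497.5 K.
Inverting T_s⁴ = 2T_e⁴/(2−ε): (T_e/T_s)⁴ = 0.7045, so ε = 2(1 − 0.7045) = 0.5910.

0.591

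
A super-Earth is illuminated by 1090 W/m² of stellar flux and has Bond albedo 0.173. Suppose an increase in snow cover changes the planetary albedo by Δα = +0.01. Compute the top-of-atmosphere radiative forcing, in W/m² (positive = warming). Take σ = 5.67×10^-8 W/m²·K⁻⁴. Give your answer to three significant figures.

-2.73 W/m²

TOA radiative forcing: ΔF = −S·Δα/4 = −1090·(+0.01)/4 = -2.725 W/m².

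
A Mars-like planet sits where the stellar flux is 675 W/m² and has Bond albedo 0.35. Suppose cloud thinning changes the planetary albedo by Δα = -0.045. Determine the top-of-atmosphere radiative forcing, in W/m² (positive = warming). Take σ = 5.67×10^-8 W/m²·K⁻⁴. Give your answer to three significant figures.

7.59 W/m²

TOA radiative forcing: ΔF = −S·Δα/4 = −675.0·(-0.045)/4 = 7.594 W/m².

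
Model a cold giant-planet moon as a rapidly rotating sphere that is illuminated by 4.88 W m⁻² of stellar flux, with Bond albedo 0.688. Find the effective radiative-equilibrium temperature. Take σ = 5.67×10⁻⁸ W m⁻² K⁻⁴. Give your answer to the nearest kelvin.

The planet absorbs (1−α)S over its disc πR² and re-emits over 4πR², so the mean absorbed flux is (1−0.688)·4.880/4 = 0.3806 W m⁻².
Set σT⁴ = 0.3806 → T = (0.3806/σ)^(1/4) = 50.90 K.

51 K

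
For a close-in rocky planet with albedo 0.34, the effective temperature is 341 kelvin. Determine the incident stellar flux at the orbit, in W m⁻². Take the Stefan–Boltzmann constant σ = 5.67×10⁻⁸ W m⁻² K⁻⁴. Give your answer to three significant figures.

Invert the energy balance for S: S = 4σT⁴/(1−α).
σT⁴ = 5.67×10⁻⁸·(341)⁴ = 766.7 W m⁻².
S = 4·766.7/0.66 = 4646 W m⁻².

4650 W m⁻²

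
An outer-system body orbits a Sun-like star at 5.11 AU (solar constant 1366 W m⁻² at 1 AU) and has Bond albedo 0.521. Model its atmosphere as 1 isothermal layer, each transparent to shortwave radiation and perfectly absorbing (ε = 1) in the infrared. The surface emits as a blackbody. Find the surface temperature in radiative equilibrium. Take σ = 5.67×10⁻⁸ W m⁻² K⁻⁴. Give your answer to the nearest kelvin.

122 K

By the inverse-square law, S = 1366/5.11² = 52.31 W m⁻².
OLR = S(1−α)/4 = 6.264 W m⁻²; the top layer radiates at T_e = 102.5 K.
Layer-by-layer balance gives σT_s⁴ = (N+1)σT_e⁴, so T_s = 2^¼·102.5 = 121.9 K.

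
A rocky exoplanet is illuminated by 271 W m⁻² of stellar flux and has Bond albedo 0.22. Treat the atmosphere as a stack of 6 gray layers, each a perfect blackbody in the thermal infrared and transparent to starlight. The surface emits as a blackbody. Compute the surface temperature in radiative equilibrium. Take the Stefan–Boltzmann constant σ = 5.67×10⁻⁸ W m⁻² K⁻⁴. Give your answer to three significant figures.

The effective emission temperature is T_e = [S(1−α)/(4σ)]^¼ = 174.7 K.
With N = 6 opaque layers, T_s = (N+1)^(1/4)·T_e = 7^(1/4)·174.7 = 284.2 K.

284 K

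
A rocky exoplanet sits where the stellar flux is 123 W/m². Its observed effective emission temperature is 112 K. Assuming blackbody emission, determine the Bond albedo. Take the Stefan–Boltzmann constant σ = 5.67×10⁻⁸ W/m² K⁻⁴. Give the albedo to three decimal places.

From σT⁴ = S(1−α)/4 we invert for α: 1−α = 4σT⁴/S.
4σT⁴ = 4·5.67×10⁻⁸·(112)⁴ = 35.69 W/m².
Hence α = 1 − 35.69/123.0 = 0.7099.

0.710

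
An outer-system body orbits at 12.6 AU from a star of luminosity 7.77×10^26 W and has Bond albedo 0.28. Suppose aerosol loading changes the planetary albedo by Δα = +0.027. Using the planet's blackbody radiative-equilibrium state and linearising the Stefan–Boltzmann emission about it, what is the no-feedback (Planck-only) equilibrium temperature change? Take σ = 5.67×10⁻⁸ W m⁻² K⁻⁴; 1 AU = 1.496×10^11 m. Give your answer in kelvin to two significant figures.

-0.81 K

Orbital distance: d = 12.6 AU = 1.885×10^12 m.
S = L/(4πd²) = 17.40 W m⁻².
Unperturbed T_e = [17.40·(1−0.28)/(4σ)]^¼ = 86.21 K.
TOA radiative forcing: ΔF = −S·Δα/4 = −17.40·(+0.027)/4 = -0.1175 W m⁻².
Linearising σT⁴ gives d(σT⁴)/dT = 4σT_e³ = 0.1453 W m⁻² per K.
ΔT₀ = ΔF/λ_P = -0.1175/0.1453 = -0.808 K.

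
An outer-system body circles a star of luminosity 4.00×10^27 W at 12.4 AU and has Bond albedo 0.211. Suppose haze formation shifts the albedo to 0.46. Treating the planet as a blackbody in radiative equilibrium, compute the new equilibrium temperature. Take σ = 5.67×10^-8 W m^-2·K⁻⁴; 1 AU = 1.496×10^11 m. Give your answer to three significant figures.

122 K

d = 12.4 × 1.496×10^11 m = 1.855×10^12 m.
S = L/(4πd²) = 92.50 W m^-2.
New equilibrium: T₂ = [(1−0.46)·92.50/(4σ)]^(1/4) = 121.8 K.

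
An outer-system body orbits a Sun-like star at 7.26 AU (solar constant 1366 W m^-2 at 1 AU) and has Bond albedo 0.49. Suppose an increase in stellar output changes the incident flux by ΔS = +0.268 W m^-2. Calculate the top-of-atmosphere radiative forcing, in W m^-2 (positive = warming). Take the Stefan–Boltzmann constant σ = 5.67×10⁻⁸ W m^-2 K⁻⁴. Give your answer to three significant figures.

By the inverse-square law, S = 1366/7.26² = 25.92 W m^-2.
TOA radiative forcing: ΔF = (1−α)ΔS/4 = 0.51·(+0.268)/4 = 0.03417 W m^-2.

0.0342 W m^-2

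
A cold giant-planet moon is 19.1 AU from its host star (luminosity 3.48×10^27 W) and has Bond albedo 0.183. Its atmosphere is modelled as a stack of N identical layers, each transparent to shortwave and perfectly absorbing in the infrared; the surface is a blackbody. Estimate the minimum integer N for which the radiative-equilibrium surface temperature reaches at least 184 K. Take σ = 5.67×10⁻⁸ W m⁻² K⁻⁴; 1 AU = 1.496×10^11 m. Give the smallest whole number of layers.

d = 19.1 × 1.496×10^11 m = 2.857×10^12 m.
Flux at the orbit: S = L/(4πd²) = 3.48×10^27/(4π·(2.86×10^12)²) = 33.92 W m⁻².
OLR = S(1−α)/4 = 6.928 W m⁻²; the top layer radiates at T_e = 105.1 K.
Since T_s⁴ = (N+1)T_e⁴, we need N ≥ (T_s/T_e)⁴ − 1 = 8.381.
The minimum whole number is N = 9.

9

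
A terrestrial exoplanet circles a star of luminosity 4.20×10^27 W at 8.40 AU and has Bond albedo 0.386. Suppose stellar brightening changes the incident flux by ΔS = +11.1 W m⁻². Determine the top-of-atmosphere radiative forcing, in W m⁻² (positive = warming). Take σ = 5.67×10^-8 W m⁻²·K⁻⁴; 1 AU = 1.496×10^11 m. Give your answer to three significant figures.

Orbital distance: d = 8.40 AU = 1.257×10^12 m.
S = L/(4πd²) = 211.6 W m⁻².
ΔF = Δ[S(1−α)]/4 = (1−0.386)·+11.1/4 = 1.704 W m⁻².

1.70 W m⁻²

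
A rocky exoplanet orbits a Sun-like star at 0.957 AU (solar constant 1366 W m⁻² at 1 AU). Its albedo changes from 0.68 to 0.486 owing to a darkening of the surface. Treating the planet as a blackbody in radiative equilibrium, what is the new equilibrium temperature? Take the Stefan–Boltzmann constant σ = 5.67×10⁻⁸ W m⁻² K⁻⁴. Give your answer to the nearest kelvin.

Irradiance scales as 1/d², so S = 1366 W m⁻² × (1/0.957)² = 1492 W m⁻².
With the new albedo, S(1−α₂)/4 = 191.7 W m⁻², so T₂ = 241.1 K.

241 K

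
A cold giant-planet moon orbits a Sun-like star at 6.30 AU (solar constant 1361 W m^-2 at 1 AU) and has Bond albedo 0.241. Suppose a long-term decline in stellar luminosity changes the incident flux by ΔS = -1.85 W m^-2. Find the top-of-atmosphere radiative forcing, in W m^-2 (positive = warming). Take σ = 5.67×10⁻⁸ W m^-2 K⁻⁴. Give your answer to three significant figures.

-0.351 W m^-2

By the inverse-square law, S = 1361/6.30² = 34.29 W m^-2.
TOA radiative forcing: ΔF = (1−α)ΔS/4 = 0.759·(-1.85)/4 = -0.3510 W m^-2.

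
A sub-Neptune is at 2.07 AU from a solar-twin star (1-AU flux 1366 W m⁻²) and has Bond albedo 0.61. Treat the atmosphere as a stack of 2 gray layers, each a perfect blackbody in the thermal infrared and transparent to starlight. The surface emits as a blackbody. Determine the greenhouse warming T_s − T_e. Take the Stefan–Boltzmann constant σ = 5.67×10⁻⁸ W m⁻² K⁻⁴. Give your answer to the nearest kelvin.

48 K

Flux at the orbit: S = 1366/(2.07)² = 318.8 W m⁻².
OLR = S(1−α)/4 = 31.08 W m⁻²; the top layer radiates at T_e = 153.0 K.
Surface: T_s = (3)^¼·T_e = 201.4 K.
Warming: T_s − T_e = 48.36 K.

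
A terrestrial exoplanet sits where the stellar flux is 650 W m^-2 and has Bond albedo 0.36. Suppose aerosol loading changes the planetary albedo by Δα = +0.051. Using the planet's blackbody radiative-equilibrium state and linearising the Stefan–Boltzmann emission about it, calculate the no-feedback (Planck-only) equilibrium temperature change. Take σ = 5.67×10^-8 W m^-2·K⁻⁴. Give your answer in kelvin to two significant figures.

-4.1 K

Unperturbed T_e = [650.0·(1−0.36)/(4σ)]^¼ = 206.9 K.
TOA radiative forcing: ΔF = −S·Δα/4 = −650.0·(+0.051)/4 = -8.287 W m^-2.
The Planck feedback parameter is 4σT_e³ = 2.010 W m^-2/K.
So ΔT₀ = -8.287/2.010 = -4.12 K.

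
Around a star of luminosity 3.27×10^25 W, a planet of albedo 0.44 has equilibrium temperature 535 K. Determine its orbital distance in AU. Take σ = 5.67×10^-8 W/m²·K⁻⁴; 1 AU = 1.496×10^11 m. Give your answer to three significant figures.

The flux needed for this T is 4σT⁴/(1−0.44) = 33180 W/m².
Then d = [L/(4πS)]^(1/2) = 8.856×10^9 m, i.e. 0.05920 AU.

0.0592 AU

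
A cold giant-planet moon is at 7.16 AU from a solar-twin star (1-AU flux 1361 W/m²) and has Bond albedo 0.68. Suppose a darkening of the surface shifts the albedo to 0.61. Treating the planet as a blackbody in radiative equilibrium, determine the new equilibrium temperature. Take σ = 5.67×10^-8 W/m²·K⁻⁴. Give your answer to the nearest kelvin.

82 K

Irradiance scales as 1/d², so S = 1361 W/m² × (1/7.16)² = 26.55 W/m².
New equilibrium: T₂ = [(1−0.61)·26.55/(4σ)]^(1/4) = 82.20 K.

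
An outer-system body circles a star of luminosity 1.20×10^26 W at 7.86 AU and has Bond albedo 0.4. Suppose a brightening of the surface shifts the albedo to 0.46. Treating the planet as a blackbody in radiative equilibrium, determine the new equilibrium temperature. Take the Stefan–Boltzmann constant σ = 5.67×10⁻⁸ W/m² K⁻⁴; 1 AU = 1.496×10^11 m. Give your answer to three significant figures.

d = 7.86 × 1.496×10^11 m = 1.176×10^12 m.
Flux at the orbit: S = L/(4πd²) = 1.20×10^26/(4π·(1.18×10^12)²) = 6.907 W/m².
New equilibrium: T₂ = [(1−0.46)·6.907/(4σ)]^(1/4) = 63.68 K.

63.7 K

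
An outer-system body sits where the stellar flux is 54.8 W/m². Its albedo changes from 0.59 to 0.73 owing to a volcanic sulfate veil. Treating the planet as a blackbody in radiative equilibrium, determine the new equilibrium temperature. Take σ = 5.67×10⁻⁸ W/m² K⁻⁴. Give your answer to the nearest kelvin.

T₂ = [S(1−α₂)/(4σ)]^(1/4) = [54.80·0.27/(4σ)]^(1/4) = 89.87 K.

90 K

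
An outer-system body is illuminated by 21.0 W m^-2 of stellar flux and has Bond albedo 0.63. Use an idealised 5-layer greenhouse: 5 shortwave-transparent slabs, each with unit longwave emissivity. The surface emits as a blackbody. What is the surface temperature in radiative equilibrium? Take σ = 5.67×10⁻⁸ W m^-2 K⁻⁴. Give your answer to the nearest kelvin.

120 K

Top-of-atmosphere balance: σT_e⁴ = S(1−α)/4 = 1.942 W m^-2 → T_e = 76.51 K.
With N = 5 opaque layers, T_s = (N+1)^(1/4)·T_e = 6^(1/4)·76.51 = 119.7 K.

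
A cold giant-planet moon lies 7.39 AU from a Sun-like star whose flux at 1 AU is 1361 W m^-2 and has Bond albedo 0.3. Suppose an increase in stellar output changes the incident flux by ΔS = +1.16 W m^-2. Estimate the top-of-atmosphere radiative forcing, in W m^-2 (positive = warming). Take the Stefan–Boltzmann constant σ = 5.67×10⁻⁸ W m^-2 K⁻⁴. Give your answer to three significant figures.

By the inverse-square law, S = 1361/7.39² = 24.92 W m^-2.
TOA radiative forcing: ΔF = (1−α)ΔS/4 = 0.7·(+1.16)/4 = 0.2030 W m^-2.

0.203 W m^-2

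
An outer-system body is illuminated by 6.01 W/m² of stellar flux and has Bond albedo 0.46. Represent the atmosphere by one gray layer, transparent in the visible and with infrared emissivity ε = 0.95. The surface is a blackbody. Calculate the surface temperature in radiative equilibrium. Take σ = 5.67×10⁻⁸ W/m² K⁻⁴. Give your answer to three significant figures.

The planet radiates to space at T_e = [S(1−α)/(4σ)]^(1/4) = 61.50 K.
The surface balance (absorbed SW + ε·downward IR = σT_s⁴) with T_a⁴ = T_s⁴/2 reduces to T_s = T_e·[2/(2−ε)]^¼ = 72.25 K.

72.3 K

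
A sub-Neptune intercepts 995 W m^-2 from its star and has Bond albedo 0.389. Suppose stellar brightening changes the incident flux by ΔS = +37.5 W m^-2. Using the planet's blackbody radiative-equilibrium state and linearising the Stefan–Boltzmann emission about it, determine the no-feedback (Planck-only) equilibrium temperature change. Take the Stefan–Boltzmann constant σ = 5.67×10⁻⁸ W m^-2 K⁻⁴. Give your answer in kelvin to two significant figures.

Unperturbed T_e = [995.0·(1−0.389)/(4σ)]^¼ = 227.5 K.
ΔF = Δ[S(1−α)]/4 = (1−0.389)·+37.5/4 = 5.728 W m^-2.
Planck response: λ_P = 4σT_e³ = 4·5.67×10⁻⁸·(227.5)³ = 2.672 W m^-2/K.
ΔT₀ = ΔF/λ_P = 5.728/2.672 = 2.14 K.

2.1 kelvin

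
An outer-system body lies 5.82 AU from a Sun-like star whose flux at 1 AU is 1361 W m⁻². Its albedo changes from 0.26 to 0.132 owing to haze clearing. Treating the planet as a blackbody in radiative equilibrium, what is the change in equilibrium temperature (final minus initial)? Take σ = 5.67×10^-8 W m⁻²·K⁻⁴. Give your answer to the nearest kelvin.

4 kelvin

Irradiance scales as 1/d², so S = 1361 W m⁻² × (1/5.82)² = 40.18 W m⁻².
Initial: T₁ = [S(1−0.26)/(4σ)]^(1/4) = 107.0 K.
With α = 0.132, T₂ = 111.4 K.
ΔT = T₂ − T₁ = 4.354 K.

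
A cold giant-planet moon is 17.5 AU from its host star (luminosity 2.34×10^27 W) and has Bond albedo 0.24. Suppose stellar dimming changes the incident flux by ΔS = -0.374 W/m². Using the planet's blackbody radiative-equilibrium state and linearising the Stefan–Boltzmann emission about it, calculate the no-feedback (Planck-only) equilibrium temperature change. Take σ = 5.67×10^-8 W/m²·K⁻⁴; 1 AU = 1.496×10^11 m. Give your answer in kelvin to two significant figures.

d = 17.5 × 1.496×10^11 m = 2.618×10^12 m.
Flux at the orbit: S = L/(4πd²) = 2.34×10^27/(4π·(2.62×10^12)²) = 27.17 W/m².
Reference equilibrium: T_e = [S(1−α)/(4σ)]^(1/4) = 97.68 K.
ΔF = Δ[S(1−α)]/4 = (1−0.24)·-0.374/4 = -0.07106 W/m².
The Planck feedback parameter is 4σT_e³ = 0.2114 W/m²/K.
ΔT₀ = ΔF/λ_P = -0.07106/0.2114 = -0.336 K.

-0.34 K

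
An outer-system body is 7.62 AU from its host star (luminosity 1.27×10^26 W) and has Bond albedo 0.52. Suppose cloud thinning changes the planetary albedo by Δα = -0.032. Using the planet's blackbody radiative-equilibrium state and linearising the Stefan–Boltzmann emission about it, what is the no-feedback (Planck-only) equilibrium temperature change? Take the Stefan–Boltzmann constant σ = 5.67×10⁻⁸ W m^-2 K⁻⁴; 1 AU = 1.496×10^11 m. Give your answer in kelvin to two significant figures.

1.1 kelvin

Orbital distance: d = 7.62 AU = 1.140×10^12 m.
Spreading L over a sphere of radius d: S = 1.27×10^26/(4π·1.14×10^12²) = 7.777 W m^-2.
Unperturbed T_e = [7.777·(1−0.52)/(4σ)]^¼ = 63.69 K.
ΔF = −(S/4)Δα = −(7.777/4)×(-0.032) = 0.06222 W m^-2.
The Planck feedback parameter is 4σT_e³ = 0.05861 W m^-2/K.
ΔT₀ = ΔF/λ_P = 0.06222/0.05861 = 1.06 K.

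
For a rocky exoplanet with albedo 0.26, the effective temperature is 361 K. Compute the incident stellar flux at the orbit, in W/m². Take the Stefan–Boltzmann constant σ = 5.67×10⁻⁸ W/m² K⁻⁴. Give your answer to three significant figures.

Invert the energy balance for S: S = 4σT⁴/(1−α).
σT⁴ = 5.67×10⁻⁸·(361)⁴ = 963.0 W/m².
So S = 4×963.0/(1−0.26) = 5205 W/m².

5210 W/m²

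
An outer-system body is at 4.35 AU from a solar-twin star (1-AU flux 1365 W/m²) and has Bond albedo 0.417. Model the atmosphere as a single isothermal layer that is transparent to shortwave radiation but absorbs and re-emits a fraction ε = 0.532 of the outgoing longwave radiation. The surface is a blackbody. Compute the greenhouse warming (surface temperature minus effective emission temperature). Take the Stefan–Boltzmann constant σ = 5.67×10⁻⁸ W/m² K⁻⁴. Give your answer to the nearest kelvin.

Flux at the orbit: S = 1365/(4.35)² = 72.14 W/m².
At the top of the atmosphere, σT_e⁴ = S(1−α)/4 = 10.51 W/m², giving T_e = 116.7 K.
The surface balance (absorbed SW + ε·downward IR = σT_s⁴) with T_a⁴ = T_s⁴/2 reduces to T_s = T_e·[2/(2−ε)]^¼ = 126.1 K.
T_s − T_e = 126.1 − 116.7 = 9.380 K.

9 kelvin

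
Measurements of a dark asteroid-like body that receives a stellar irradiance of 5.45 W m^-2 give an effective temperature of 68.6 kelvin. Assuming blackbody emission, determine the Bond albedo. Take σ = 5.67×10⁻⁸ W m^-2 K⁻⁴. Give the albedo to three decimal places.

0.078

From σT⁴ = S(1−α)/4 we invert for α: 1−α = 4σT⁴/S.
σT⁴ = 1.256 W m^-2, so 4σT⁴ = 5.023 W m^-2.
Hence α = 1 − 5.023/5.450 = 0.0784.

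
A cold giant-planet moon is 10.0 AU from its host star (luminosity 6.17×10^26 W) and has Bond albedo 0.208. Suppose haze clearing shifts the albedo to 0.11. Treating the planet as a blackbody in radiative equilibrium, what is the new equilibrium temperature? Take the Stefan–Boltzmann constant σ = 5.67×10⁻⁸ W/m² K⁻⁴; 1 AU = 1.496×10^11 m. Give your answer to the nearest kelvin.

96 K

d = 10.0 × 1.496×10^11 m = 1.496×10^12 m.
S = L/(4πd²) = 21.94 W/m².
With the new albedo, S(1−α₂)/4 = 4.881 W/m², so T₂ = 96.33 K.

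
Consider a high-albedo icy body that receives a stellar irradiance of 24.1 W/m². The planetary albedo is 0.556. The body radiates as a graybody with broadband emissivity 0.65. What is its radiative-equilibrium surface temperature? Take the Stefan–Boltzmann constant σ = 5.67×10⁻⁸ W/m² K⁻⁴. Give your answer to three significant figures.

92.3 K

Absorbed flux (global mean): S(1−α)/4 = 24.10·0.444/4 = 2.675 W/m².
Equating to εσT⁴ with ε = 0.65: T = (2.675/0.65σ)^(1/4) = 92.30 K.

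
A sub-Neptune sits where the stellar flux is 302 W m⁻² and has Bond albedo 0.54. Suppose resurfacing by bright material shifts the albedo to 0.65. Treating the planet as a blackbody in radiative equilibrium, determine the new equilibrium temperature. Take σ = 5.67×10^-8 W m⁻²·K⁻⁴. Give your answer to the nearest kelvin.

147 K

With the new albedo, S(1−α₂)/4 = 26.42 W m⁻², so T₂ = 146.9 K.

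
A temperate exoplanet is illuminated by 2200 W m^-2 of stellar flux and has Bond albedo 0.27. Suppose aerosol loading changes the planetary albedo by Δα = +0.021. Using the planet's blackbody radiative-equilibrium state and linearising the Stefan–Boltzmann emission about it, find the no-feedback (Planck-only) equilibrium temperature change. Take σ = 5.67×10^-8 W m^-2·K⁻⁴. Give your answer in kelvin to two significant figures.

-2.1 K

The baseline emission temperature is T_e = 290.1 K.
TOA radiative forcing: ΔF = −S·Δα/4 = −2200·(+0.021)/4 = -11.55 W m^-2.
Linearising σT⁴ gives d(σT⁴)/dT = 4σT_e³ = 5.536 W m^-2 per K.
So ΔT₀ = -11.55/5.536 = -2.09 K.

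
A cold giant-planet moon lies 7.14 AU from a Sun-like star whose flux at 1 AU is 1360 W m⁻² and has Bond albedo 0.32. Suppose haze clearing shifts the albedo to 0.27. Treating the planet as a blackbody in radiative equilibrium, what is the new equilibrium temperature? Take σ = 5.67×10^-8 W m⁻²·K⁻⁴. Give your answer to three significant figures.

96.3 K

By the inverse-square law, S = 1360/7.14² = 26.68 W m⁻².
With the new albedo, S(1−α₂)/4 = 4.869 W m⁻², so T₂ = 96.26 K.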